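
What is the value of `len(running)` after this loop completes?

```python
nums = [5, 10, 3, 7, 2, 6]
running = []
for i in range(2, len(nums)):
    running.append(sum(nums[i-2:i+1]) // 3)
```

Number of 3-element averages
`running` takes the values: [] → [6] → [6, 6] → [6, 6, 4] → [6, 6, 4, 5]
So `len(running)` = 4

Answer: 4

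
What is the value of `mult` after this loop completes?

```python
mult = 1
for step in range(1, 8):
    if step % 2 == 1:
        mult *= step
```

Product of odd numbers 1 to 7
`mult` takes the values: 1 → 3 → 15 → 105

Answer: 105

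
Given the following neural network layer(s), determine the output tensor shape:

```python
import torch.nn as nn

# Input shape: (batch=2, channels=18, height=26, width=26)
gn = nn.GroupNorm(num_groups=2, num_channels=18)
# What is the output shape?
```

Input: (2, 18, 26, 26) -> Output: (2, 18, 26, 26)

Answer: (2, 18, 26, 26)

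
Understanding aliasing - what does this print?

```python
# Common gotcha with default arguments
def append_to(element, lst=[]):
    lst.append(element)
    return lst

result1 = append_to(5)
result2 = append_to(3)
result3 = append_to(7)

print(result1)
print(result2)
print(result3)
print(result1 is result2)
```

Key concept: mutable default argument gotcha.
Step by step:
`result1 = append_to(5)` → result1 = [5]
`result2 = append_to(3)` → result1 = [5, 3] (same object as result2); result2 = [5, 3] (same object as result1)
`result3 = append_to(7)` → result1 = [5, 3, 7] (same object as result2, result3); result2 = [5, 3, 7] (same object as result1, result3); result3 = [5, 3, 7] (same object as result1, result2)
`print(result1)` → prints [5, 3, 7]
`print(result2)` → prints [5, 3, 7]
`print(result3)` → prints [5, 3, 7]
`print(result1 is result2)` → prints True

Answer:
[5, 3, 7]
[5, 3, 7]
[5, 3, 7]
True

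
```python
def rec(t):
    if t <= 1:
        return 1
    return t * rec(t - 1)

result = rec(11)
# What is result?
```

rec(11) = 11 * 10 * 9 * 8 * 7 * 6 * 5 * 4 * 3 * 2 * 1 = 39916800

Answer: 39916800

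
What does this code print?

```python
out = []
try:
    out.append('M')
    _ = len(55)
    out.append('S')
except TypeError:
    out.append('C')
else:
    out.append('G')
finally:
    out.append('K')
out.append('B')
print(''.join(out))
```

Execution trace: 'M' (try body) → 'C' (except TypeError) → 'K' (finally) → 'B' (after the try/except). Output: MCKB

Answer: MCKB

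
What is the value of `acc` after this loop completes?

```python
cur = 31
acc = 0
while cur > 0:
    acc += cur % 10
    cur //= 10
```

Sum digits of 31
`acc` takes the values: 0 → 1 → 4

Answer: 4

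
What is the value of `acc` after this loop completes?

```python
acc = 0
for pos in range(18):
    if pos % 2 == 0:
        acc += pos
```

Sum of even numbers 0 to 17
`acc` takes the values: 0 → 2 → 6 → 12 → 20 → 30 → 42 → 56 → 72

Answer: 72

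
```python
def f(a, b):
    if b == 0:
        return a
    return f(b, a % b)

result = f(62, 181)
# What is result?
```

f(62, 181) -> f(181, 62) -> f(62, 57) -> f(57, 5) -> f(5, 2) -> f(2, 1) -> f(1, 0) -> 1

Answer: 1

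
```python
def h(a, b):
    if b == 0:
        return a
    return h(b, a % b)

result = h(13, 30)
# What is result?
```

h(13, 30) -> h(30, 13) -> h(13, 4) -> h(4, 1) -> h(1, 0) -> 1

Answer: 1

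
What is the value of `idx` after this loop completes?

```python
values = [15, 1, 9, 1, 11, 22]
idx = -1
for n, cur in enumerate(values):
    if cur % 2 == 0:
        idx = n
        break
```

First even number index in [15, 1, 9, 1, 11, 22]
`idx` takes the values: -1 → 5

Answer: 5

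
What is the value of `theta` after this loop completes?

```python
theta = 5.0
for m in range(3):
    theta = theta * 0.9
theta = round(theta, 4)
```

Exponential decay: 5.0 * 0.9^3
`theta` takes the values: 5.0 → 4.5 → 4.05 → 3.645

Answer: 3.645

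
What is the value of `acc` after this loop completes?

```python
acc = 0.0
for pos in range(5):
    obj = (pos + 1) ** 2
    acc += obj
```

Sum of squared losses 1² + 2² + ... + 5²
`acc` takes the values: 0.0 → 1.0 → 5.0 → 14.0 → 30.0 → 55.0

Answer: 55.0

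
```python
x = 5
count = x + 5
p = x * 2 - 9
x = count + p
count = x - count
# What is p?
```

Trace:
`x = 5` → x = 5
`count = x + 5` → count = 10
`p = x * 2 - 9` → p = 1
`x = count + p` → x = 11
`count = x - count` → count = 1
So p = 1

Answer: 1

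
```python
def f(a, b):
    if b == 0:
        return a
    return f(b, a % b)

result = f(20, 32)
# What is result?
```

f(20, 32) -> f(32, 20) -> f(20, 12) -> f(12, 8) -> f(8, 4) -> f(4, 0) -> 4

Answer: 4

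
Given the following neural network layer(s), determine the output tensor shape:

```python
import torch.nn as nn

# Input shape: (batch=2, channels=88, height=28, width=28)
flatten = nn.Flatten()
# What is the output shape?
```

Input: (2, 88, 28, 28) -> Output: (2, 68992)

Answer: (2, 68992)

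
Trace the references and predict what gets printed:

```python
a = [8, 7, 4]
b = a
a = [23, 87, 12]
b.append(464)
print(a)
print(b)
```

Key concept: rebinding vs mutation: a is rebound to a new list, b still points at the original.
Step by step:
`a = [8, 7, 4]` → a = [8, 7, 4]
`b = a` → b = [8, 7, 4] (same object as a)
`a = [23, 87, 12]` → a = [23, 87, 12]
`b.append(464)` → b = [8, 7, 4, 464]
`print(a)` → prints [23, 87, 12]
`print(b)` → prints [8, 7, 4, 464]

Answer:
[23, 87, 12]
[8, 7, 4, 464]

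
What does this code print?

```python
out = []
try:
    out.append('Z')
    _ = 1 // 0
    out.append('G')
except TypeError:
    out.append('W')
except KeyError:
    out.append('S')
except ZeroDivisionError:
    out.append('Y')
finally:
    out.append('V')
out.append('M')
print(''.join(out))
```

Execution trace: 'Z' (try body) → 'Y' (except ZeroDivisionError) → 'V' (finally) → 'M' (after the try/except). Output: ZYVM

Answer: ZYVM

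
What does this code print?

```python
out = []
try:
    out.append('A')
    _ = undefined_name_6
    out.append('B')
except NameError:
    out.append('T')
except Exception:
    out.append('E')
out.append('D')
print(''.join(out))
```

Execution trace: 'A' (try body) → 'T' (except NameError) → 'D' (after the try/except). Output: ATD

Answer: ATD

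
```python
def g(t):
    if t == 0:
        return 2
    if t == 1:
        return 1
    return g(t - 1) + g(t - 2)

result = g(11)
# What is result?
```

Build up from base cases: g(0)=2, g(1)=1, g(2)=3, g(3)=4, g(4)=7, g(5)=11, g(6)=18, ..., g(11)=199

Answer: 199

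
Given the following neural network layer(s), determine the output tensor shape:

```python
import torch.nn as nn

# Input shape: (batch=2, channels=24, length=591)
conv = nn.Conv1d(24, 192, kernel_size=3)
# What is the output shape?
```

Input: (2, 24, 591) -> Output: (2, 192, 589)

Answer: (2, 192, 589)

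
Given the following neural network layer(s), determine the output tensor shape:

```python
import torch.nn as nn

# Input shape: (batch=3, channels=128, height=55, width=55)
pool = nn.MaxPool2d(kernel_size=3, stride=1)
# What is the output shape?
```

Input: (3, 128, 55, 55) -> Output: (3, 128, 53, 53)

Answer: (3, 128, 53, 53)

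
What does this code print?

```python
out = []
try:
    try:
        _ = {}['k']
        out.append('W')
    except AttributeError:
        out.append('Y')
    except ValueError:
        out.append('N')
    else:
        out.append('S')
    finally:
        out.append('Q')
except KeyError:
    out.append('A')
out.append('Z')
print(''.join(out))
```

Execution trace: 'Q' (finally) → 'A' (outer except KeyError) → 'Z' (after the try/except). Output: QAZ

Answer: QAZ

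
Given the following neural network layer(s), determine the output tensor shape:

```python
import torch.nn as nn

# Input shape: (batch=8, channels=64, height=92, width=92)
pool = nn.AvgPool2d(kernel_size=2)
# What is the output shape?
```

Input: (8, 64, 92, 92) -> Output: (8, 64, 46, 46)

Answer: (8, 64, 46, 46)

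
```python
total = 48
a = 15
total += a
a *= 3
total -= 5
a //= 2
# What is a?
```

Trace:
`total = 48` → total = 48
`a = 15` → a = 15
`total += a` → total = 63
`a *= 3` → a = 45
`total -= 5` → total = 58
`a //= 2` → a = 22
So a = 22

Answer: 22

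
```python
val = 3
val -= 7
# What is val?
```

Trace:
`val = 3` → val = 3
`val -= 7` → val = -4
So val = -4

Answer: -4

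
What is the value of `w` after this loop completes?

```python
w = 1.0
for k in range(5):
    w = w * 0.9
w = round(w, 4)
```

Exponential decay: 1.0 * 0.9^5
`w` takes the values: 1.0 → 0.9 → 0.81 → 0.729 → 0.6561 → 0.59049 → 0.5905

Answer: 0.5905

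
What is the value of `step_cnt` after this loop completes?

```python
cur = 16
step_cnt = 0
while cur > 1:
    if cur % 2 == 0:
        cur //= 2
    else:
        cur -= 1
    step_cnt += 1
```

Steps to reduce 16 to 1
`step_cnt` takes the values: 0 → 1 → 2 → 3 → 4

Answer: 4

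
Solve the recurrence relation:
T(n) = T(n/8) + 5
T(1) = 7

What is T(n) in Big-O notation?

Each step divides n by 8 and adds 5. After log_8(n) steps we reach T(1)=7. So T(n) = 5·log_8(n) + 7 = O(log n).

Answer: O(log n)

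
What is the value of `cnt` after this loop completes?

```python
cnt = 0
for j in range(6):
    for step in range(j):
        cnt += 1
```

Triangle number: 0+1+2+...+5
`cnt` takes the values: 0 → 1 → 2 → 3 → 4 → 5 → 6 → 7 → 8 → 9 → 10 → 11 → 12 → 13 → 14 → 15

Answer: 15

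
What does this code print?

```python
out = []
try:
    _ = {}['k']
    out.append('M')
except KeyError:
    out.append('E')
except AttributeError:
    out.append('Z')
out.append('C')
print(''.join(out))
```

Execution trace: 'E' (except KeyError) → 'C' (after the try/except). Output: EC

Answer: EC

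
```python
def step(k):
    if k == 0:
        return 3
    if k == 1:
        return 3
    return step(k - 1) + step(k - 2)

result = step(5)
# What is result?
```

Build up from base cases: step(0)=3, step(1)=3, step(2)=6, step(3)=9, step(4)=15, step(5)=24

Answer: 24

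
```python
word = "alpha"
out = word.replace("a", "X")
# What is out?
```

Trace:
`word = "alpha"` → word = 'alpha'
`out = word.replace("a", "X")` → out = 'XlphX'
So out = 'XlphX'

Answer: 'XlphX'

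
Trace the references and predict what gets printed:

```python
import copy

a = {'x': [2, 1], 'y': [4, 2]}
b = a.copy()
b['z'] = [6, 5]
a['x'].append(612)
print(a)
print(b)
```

Key concept: shallow copy of dict with mutable values.
Step by step:
`a = {'x': [2, 1], 'y': [4, 2]}` → a = {'x': [2, 1], 'y': [4, 2]}
`b = a.copy()` → b = {'x': [2, 1], 'y': [4, 2]}
`b['z'] = [6, 5]` → b = {'x': [2, 1], 'y': [4, 2], 'z': [6, 5]}
`a['x'].append(612)` → a = {'x': [2, 1, 612], 'y': [4, 2]}; b = {'x': [2, 1, 612], 'y': [4, 2], 'z': [6, 5]}
`print(a)` → prints {'x': [2, 1, 612], 'y': [4, 2]}
`print(b)` → prints {'x': [2, 1, 612], 'y': [4, 2], 'z': [6, 5]}

Answer:
{'x': [2, 1, 612], 'y': [4, 2]}
{'x': [2, 1, 612], 'y': [4, 2], 'z': [6, 5]}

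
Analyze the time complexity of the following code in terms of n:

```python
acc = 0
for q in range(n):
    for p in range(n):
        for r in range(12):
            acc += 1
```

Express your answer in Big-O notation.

Each loop level contributes: n × n × 1. Multiplying the contributions gives O(n^2).

Answer: O(n^2)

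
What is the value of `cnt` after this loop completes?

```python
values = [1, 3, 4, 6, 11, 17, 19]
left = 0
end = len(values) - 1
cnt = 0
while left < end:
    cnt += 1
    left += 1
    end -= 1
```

Iterations until pointers meet (list length 7)
`cnt` takes the values: 0 → 1 → 2 → 3

Answer: 3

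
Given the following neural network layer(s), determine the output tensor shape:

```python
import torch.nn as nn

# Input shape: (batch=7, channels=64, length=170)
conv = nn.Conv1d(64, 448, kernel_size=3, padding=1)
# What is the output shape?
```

Input: (7, 64, 170) -> Output: (7, 448, 170)

Answer: (7, 448, 170)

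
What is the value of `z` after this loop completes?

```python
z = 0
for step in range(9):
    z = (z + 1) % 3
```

Increment mod 3, 9 times = 0
`z` takes the values: 0 → 1 → 2 → 0 → 1 → 2 → 0 → 1 → 2 → 0

Answer: 0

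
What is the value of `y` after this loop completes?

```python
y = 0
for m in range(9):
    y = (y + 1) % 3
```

Increment mod 3, 9 times = 0
`y` takes the values: 0 → 1 → 2 → 0 → 1 → 2 → 0 → 1 → 2 → 0

Answer: 0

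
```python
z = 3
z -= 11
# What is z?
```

Trace:
`z = 3` → z = 3
`z -= 11` → z = -8
So z = -8

Answer: -8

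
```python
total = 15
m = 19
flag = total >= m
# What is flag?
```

Trace:
`total = 15` → total = 15
`m = 19` → m = 19
`flag = total >= m` → flag = False
So flag = False

Answer: False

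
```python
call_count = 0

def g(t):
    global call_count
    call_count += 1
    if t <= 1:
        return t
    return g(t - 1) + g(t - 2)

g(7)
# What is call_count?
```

Calls(t) = 1 + Calls(t-1) + Calls(t-2); Calls(0)=Calls(1)=1. For t=7 this gives 41.

Answer: 41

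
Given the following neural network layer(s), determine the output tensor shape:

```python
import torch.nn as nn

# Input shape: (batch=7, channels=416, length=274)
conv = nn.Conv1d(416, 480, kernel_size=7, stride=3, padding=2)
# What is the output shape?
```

Input: (7, 416, 274) -> Output: (7, 480, 91)

Answer: (7, 480, 91)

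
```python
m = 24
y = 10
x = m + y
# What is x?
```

Trace:
`m = 24` → m = 24
`y = 10` → y = 10
`x = m + y` → x = 34
So x = 34

Answer: 34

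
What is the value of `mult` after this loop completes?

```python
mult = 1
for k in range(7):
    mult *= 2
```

2^7 = 128
`mult` takes the values: 1 → 2 → 4 → 8 → 16 → 32 → 64 → 128

Answer: 128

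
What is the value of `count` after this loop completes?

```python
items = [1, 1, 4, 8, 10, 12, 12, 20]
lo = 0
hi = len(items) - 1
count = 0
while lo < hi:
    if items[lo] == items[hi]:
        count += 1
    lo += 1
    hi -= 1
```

Count matching pairs from ends
`count` takes the values: 0

Answer: 0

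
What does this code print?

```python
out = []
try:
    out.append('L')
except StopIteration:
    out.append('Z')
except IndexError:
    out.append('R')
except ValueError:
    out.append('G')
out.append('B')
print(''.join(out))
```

Execution trace: 'L' (try body, no exception) → 'B' (after the try/except). Output: LB

Answer: LB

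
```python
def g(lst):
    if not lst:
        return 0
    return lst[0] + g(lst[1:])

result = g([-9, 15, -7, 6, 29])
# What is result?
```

(-9) + 15 + (-7) + 6 + 29 + 0 = 34

Answer: 34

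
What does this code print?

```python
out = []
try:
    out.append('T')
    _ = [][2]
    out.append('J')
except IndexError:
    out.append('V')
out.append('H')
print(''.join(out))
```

Execution trace: 'T' (try body) → 'V' (except IndexError) → 'H' (after the try/except). Output: TVH

Answer: TVH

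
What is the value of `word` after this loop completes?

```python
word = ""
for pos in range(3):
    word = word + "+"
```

Repeat '+' 3 times
`word` takes the values: "" → "+" → "++" → "+++"

Answer: "+++"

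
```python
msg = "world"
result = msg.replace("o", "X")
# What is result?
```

Trace:
`msg = "world"` → msg = 'world'
`result = msg.replace("o", "X")` → result = 'wXrld'
So result = 'wXrld'

Answer: 'wXrld'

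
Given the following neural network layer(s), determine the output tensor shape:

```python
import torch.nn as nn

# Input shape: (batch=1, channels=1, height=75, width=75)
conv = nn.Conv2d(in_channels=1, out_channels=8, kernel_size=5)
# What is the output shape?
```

Input: (1, 1, 75, 75) -> Output: (1, 8, 71, 71)

Answer: (1, 8, 71, 71)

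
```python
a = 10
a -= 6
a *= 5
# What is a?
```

Trace:
`a = 10` → a = 10
`a -= 6` → a = 4
`a *= 5` → a = 20
So a = 20

Answer: 20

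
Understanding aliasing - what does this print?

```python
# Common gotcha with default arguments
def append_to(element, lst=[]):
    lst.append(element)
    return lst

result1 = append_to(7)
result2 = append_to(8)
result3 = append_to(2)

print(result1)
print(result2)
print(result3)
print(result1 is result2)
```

Key concept: mutable default argument gotcha.
Step by step:
`result1 = append_to(7)` → result1 = [7]
`result2 = append_to(8)` → result1 = [7, 8] (same object as result2); result2 = [7, 8] (same object as result1)
`result3 = append_to(2)` → result1 = [7, 8, 2] (same object as result2, result3); result2 = [7, 8, 2] (same object as result1, result3); result3 = [7, 8, 2] (same object as result1, result2)
`print(result1)` → prints [7, 8, 2]
`print(result2)` → prints [7, 8, 2]
`print(result3)` → prints [7, 8, 2]
`print(result1 is result2)` → prints True

Answer:
[7, 8, 2]
[7, 8, 2]
[7, 8, 2]
True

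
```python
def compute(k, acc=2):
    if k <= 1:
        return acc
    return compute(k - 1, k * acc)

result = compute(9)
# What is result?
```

Accumulator trace (n, acc): (9, 2) -> (8, 18) -> (7, 144) -> (6, 1008) -> (5, 6048) -> (4, 30240) -> (3, 120960) -> (2, 362880) -> (1, 725760) -> return 725760

Answer: 725760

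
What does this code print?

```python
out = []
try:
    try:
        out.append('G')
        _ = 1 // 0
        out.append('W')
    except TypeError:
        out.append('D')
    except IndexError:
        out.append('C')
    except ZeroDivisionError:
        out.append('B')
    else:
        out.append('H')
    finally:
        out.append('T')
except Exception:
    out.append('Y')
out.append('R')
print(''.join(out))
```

Execution trace: 'G' (inner try body) → 'B' (inner except ZeroDivisionError) → 'T' (inner finally) → 'R' (after the try/except). Output: GBTR

Answer: GBTR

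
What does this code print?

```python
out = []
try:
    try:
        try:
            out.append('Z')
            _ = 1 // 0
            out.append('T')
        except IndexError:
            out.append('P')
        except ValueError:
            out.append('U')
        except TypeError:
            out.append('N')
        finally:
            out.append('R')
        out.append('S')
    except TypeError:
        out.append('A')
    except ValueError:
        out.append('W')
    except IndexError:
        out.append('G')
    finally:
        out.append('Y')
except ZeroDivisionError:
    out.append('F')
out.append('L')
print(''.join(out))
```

Execution trace: 'Z' (inner try body) → 'R' (inner finally) → 'Y' (finally) → 'F' (outer except ZeroDivisionError) → 'L' (after the try/except). Output: ZRYFL

Answer: ZRYFL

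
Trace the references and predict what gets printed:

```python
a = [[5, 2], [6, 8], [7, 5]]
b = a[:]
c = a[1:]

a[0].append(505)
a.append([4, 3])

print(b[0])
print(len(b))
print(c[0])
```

Key concept: slice with nested mutation.
Step by step:
`a = [[5, 2], [6, 8], [7, 5]]` → a = [[5, 2], [6, 8], [7, 5]]
`b = a[:]` → b = [[5, 2], [6, 8], [7, 5]]
`c = a[1:]` → c = [[6, 8], [7, 5]]
`a[0].append(505)` → a = [[5, 2, 505], [6, 8], [7, 5]]; b = [[5, 2, 505], [6, 8], [7, 5]]
`a.append([4, 3])` → a = [[5, 2, 505], [6, 8], [7, 5], [4, 3]]
`print(b[0])` → prints [5, 2, 505]
`print(len(b))` → prints 3
`print(c[0])` → prints [6, 8]

Answer:
[5, 2, 505]
3
[6, 8]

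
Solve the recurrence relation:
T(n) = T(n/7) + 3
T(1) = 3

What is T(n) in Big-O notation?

Each step divides n by 7 and adds 3. After log_7(n) steps we reach T(1)=3. So T(n) = 3·log_7(n) + 3 = O(log n).

Answer: O(log n)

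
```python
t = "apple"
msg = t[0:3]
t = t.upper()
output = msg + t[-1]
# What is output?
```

Trace:
`t = "apple"` → t = 'apple'
`msg = t[0:3]` → msg = 'app'
`t = t.upper()` → t = 'APPLE'
`output = msg + t[-1]` → output = 'appE'
So output = 'appE'

Answer: 'appE'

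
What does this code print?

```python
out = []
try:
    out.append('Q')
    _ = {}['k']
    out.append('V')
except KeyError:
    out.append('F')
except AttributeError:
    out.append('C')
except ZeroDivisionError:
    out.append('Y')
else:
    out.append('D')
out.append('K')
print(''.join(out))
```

Execution trace: 'Q' (try body) → 'F' (except KeyError) → 'K' (after the try/except). Output: QFK

Answer: QFK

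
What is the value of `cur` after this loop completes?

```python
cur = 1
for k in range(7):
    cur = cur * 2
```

Multiply by 2, 7 times: 1 * 2^7 = 128
`cur` takes the values: 1 → 2 → 4 → 8 → 16 → 32 → 64 → 128

Answer: 128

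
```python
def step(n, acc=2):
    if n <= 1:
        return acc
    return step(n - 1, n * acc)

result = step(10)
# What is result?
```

Accumulator trace (n, acc): (10, 2) -> (9, 20) -> (8, 180) -> (7, 1440) -> (6, 10080) -> (5, 60480) -> (4, 302400) -> (3, 1209600) -> (2, 3628800) -> (1, 7257600) -> return 7257600

Answer: 7257600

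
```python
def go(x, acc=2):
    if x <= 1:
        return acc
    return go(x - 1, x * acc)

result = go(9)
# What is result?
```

Accumulator trace (n, acc): (9, 2) -> (8, 18) -> (7, 144) -> (6, 1008) -> (5, 6048) -> (4, 30240) -> (3, 120960) -> (2, 362880) -> (1, 725760) -> return 725760

Answer: 725760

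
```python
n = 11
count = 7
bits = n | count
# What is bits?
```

Trace:
`n = 11` → n = 11
`count = 7` → count = 7
`bits = n | count` → bits = 15
So bits = 15

Answer: 15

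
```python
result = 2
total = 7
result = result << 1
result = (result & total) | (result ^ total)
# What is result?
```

Trace:
`result = 2` → result = 2
`total = 7` → total = 7
`result = result << 1` → result = 4
`result = (result & total) | (result ^ total)` → result = 7
So result = 7

Answer: 7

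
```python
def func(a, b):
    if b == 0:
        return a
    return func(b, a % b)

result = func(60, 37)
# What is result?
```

func(60, 37) -> func(37, 23) -> func(23, 14) -> func(14, 9) -> func(9, 5) -> func(5, 4) -> func(4, 1) -> func(1, 0) -> 1

Answer: 1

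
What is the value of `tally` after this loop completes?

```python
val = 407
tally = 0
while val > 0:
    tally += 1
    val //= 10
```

Count digits by repeated division by 10
`tally` takes the values: 0 → 1 → 2 → 3

Answer: 3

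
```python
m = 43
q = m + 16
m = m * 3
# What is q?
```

Trace:
`m = 43` → m = 43
`q = m + 16` → q = 59
`m = m * 3` → m = 129
So q = 59

Answer: 59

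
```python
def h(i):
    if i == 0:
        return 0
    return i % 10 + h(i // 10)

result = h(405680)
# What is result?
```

Sum of digits of 405680: 0 + 8 + 6 + 5 + 0 + 4 = 23

Answer: 23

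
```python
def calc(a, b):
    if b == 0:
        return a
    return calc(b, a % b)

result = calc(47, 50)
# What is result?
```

calc(47, 50) -> calc(50, 47) -> calc(47, 3) -> calc(3, 2) -> calc(2, 1) -> calc(1, 0) -> 1

Answer: 1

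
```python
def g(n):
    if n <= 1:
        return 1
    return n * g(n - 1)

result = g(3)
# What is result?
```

g(3) = 3 * 2 * 1 = 6

Answer: 6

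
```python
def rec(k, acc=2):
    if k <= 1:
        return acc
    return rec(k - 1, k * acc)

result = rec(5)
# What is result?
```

Accumulator trace (n, acc): (5, 2) -> (4, 10) -> (3, 40) -> (2, 120) -> (1, 240) -> return 240

Answer: 240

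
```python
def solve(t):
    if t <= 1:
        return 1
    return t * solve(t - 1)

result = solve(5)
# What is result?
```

solve(5) = 5 * 4 * 3 * 2 * 1 = 120

Answer: 120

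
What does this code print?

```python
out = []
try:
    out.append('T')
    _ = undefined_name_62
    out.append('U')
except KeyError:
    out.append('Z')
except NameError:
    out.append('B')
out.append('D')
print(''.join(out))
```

Execution trace: 'T' (try body) → 'B' (except NameError) → 'D' (after the try/except). Output: TBD

Answer: TBD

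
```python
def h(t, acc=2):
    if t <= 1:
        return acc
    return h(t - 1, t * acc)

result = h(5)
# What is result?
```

Accumulator trace (n, acc): (5, 2) -> (4, 10) -> (3, 40) -> (2, 120) -> (1, 240) -> return 240

Answer: 240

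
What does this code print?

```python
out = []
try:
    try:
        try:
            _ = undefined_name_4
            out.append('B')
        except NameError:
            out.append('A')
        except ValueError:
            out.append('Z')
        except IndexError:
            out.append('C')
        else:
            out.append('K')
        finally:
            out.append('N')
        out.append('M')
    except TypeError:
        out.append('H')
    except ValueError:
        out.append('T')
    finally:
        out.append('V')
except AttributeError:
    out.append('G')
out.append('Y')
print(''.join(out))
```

Execution trace: 'A' (inner except NameError) → 'N' (inner finally) → 'M' (try body, no exception) → 'V' (finally) → 'Y' (after the try/except). Output: ANMVY

Answer: ANMVY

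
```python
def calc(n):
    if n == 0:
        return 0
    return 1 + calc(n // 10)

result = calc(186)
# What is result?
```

Count of digits of 186: 3

Answer: 3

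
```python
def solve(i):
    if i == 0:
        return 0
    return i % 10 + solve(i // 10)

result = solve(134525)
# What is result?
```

Sum of digits of 134525: 5 + 2 + 5 + 4 + 3 + 1 = 20

Answer: 20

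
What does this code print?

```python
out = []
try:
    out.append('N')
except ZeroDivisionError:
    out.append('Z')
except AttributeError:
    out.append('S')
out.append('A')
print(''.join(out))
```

Execution trace: 'N' (try body, no exception) → 'A' (after the try/except). Output: NA

Answer: NA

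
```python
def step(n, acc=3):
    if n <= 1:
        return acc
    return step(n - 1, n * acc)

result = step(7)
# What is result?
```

Accumulator trace (n, acc): (7, 3) -> (6, 21) -> (5, 126) -> (4, 630) -> (3, 2520) -> (2, 7560) -> (1, 15120) -> return 15120

Answer: 15120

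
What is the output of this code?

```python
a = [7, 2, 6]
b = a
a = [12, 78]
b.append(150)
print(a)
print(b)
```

Key concept: rebinding vs mutation: a is rebound to a new list, b still points at the original.
Step by step:
`a = [7, 2, 6]` → a = [7, 2, 6]
`b = a` → b = [7, 2, 6] (same object as a)
`a = [12, 78]` → a = [12, 78]
`b.append(150)` → b = [7, 2, 6, 150]
`print(a)` → prints [12, 78]
`print(b)` → prints [7, 2, 6, 150]

Answer:
[12, 78]
[7, 2, 6, 150]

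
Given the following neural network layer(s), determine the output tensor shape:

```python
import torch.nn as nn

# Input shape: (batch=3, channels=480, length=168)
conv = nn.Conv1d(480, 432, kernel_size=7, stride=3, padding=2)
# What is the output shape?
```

Input: (3, 480, 168) -> Output: (3, 432, 56)

Answer: (3, 432, 56)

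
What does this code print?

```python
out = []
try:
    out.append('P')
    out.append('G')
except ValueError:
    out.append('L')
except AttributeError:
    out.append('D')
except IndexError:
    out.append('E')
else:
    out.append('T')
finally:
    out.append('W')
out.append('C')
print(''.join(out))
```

Execution trace: 'P' (try body) → 'G' (try body, no exception) → 'T' (else) → 'W' (finally) → 'C' (after the try/except). Output: PGTWC

Answer: PGTWC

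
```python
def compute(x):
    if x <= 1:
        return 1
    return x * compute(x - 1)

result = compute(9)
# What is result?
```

compute(9) = 9 * 8 * 7 * 6 * 5 * 4 * 3 * 2 * 1 = 362880

Answer: 362880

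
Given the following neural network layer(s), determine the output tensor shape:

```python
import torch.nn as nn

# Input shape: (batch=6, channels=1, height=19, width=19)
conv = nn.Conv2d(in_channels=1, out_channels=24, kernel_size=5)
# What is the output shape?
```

Input: (6, 1, 19, 19) -> Output: (6, 24, 15, 15)

Answer: (6, 24, 15, 15)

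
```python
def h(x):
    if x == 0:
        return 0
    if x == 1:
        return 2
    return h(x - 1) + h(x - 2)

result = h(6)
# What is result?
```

Build up from base cases: h(0)=0, h(1)=2, h(2)=2, h(3)=4, h(4)=6, h(5)=10, h(6)=16

Answer: 16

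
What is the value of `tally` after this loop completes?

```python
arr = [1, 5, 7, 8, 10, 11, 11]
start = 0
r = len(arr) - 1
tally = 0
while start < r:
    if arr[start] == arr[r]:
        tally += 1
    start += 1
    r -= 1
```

Count matching pairs from ends
`tally` takes the values: 0

Answer: 0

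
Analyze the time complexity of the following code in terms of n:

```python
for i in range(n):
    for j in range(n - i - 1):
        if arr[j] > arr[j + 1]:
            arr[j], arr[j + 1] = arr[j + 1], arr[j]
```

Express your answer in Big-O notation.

This is Bubble sort. Time complexity: O(n²).

Answer: O(n²)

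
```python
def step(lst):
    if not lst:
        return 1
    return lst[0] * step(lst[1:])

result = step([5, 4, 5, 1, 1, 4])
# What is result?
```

Product over [5, 4, 5, 1, 1, 4] = 5 * 4 * 5 * 1 * 1 * 4 = 400

Answer: 400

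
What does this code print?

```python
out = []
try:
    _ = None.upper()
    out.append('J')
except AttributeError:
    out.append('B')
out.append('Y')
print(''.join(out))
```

Execution trace: 'B' (except AttributeError) → 'Y' (after the try/except). Output: BY

Answer: BY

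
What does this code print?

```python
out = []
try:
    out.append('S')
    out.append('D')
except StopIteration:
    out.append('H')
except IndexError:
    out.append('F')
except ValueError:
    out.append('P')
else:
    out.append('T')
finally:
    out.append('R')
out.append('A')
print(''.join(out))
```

Execution trace: 'S' (try body) → 'D' (try body, no exception) → 'T' (else) → 'R' (finally) → 'A' (after the try/except). Output: SDTRA

Answer: SDTRA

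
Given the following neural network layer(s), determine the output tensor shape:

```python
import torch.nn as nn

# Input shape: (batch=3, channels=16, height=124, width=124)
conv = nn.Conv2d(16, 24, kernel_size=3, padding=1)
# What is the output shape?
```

Input: (3, 16, 124, 124) -> Output: (3, 24, 124, 124)

Answer: (3, 24, 124, 124)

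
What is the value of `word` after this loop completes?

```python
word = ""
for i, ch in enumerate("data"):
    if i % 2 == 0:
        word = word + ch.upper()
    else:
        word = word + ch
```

Uppercase even positions in 'data'
`word` takes the values: "" → "D" → "Da" → "DaT" → "DaTa"

Answer: "DaTa"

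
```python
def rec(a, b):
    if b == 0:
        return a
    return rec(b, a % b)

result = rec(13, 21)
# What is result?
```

rec(13, 21) -> rec(21, 13) -> rec(13, 8) -> rec(8, 5) -> rec(5, 3) -> rec(3, 2) -> rec(2, 1) -> rec(1, 0) -> 1

Answer: 1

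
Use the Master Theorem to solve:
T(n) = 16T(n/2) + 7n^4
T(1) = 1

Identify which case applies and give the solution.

a=16, b=2, f(n)=7n^4. log_2(16) = 4. Since c=4 = 4, Case 2 applies: T(n) = Θ(n^log_b(a) · log n) = O(n^4 log n).

Answer: O(n^4 log n) - Case 2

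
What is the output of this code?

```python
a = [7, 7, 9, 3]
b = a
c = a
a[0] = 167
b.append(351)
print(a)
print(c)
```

Key concept: multiple aliases.
Step by step:
`a = [7, 7, 9, 3]` → a = [7, 7, 9, 3]
`b = a` → b = [7, 7, 9, 3] (same object as a)
`c = a` → c = [7, 7, 9, 3] (same object as a, b)
`a[0] = 167` → a = [167, 7, 9, 3] (same object as b, c); b = [167, 7, 9, 3] (same object as a, c); c = [167, 7, 9, 3] (same object as a, b)
`b.append(351)` → a = [167, 7, 9, 3, 351] (same object as b, c); b = [167, 7, 9, 3, 351] (same object as a, c); c = [167, 7, 9, 3, 351] (same object as a, b)
`print(a)` → prints [167, 7, 9, 3, 351]
`print(c)` → prints [167, 7, 9, 3, 351]

Answer:
[167, 7, 9, 3, 351]
[167, 7, 9, 3, 351]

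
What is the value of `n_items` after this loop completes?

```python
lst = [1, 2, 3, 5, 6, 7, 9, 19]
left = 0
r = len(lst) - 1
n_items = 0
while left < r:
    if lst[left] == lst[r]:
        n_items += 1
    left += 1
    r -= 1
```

Count matching pairs from ends
`n_items` takes the values: 0

Answer: 0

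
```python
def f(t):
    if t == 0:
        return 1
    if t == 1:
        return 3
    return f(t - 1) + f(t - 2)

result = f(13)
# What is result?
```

Build up from base cases: f(0)=1, f(1)=3, f(2)=4, f(3)=7, f(4)=11, f(5)=18, f(6)=29, ..., f(13)=843

Answer: 843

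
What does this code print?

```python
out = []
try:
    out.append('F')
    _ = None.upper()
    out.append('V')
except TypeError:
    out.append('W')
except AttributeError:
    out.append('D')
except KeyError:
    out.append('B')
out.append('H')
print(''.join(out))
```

Execution trace: 'F' (try body) → 'D' (except AttributeError) → 'H' (after the try/except). Output: FDH

Answer: FDH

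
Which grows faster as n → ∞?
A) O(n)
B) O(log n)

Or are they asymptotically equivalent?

O(n) vs O(log n): Higher order terms dominate.

Answer: A) O(n) grows faster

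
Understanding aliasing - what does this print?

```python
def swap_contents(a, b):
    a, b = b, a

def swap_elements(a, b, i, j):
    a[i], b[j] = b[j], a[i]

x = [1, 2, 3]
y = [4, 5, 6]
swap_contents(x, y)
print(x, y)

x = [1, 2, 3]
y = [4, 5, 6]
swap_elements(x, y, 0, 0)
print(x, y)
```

Key concept: parameter rebinding vs mutation.
Step by step:
`x = [1, 2, 3]` → x = [1, 2, 3]
`y = [4, 5, 6]` → y = [4, 5, 6]
`swap_contents(x, y)` → no visible change to tracked variables
`print(x, y)` → prints [1, 2, 3] [4, 5, 6]
`x = [1, 2, 3]` → x = [1, 2, 3]
`y = [4, 5, 6]` → y = [4, 5, 6]
`swap_elements(x, y, 0, 0)` → x = [4, 2, 3]; y = [1, 5, 6]
`print(x, y)` → prints [4, 2, 3] [1, 5, 6]

Answer:
[1, 2, 3] [4, 5, 6]
[4, 2, 3] [1, 5, 6]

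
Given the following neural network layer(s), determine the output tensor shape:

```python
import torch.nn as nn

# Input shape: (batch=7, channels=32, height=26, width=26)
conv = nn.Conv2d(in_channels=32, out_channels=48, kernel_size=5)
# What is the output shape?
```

Input: (7, 32, 26, 26) -> Output: (7, 48, 22, 22)

Answer: (7, 48, 22, 22)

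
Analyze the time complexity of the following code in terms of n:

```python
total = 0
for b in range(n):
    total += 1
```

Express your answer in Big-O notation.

Each loop level contributes: n. Multiplying the contributions gives O(n).

Answer: O(n)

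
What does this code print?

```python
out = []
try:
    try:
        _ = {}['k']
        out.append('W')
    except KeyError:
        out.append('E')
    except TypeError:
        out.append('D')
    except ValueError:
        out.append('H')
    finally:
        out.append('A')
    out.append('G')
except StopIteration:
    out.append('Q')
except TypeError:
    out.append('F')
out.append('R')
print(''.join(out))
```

Execution trace: 'E' (inner except KeyError) → 'A' (inner finally) → 'G' (try body, no exception) → 'R' (after the try/except). Output: EAGR

Answer: EAGR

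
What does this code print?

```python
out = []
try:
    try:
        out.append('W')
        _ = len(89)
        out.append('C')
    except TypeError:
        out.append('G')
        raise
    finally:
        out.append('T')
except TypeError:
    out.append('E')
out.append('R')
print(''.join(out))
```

Execution trace: 'W' (inner try body) → 'G' (inner except TypeError) → 'T' (inner finally) → 'E' (outer except TypeError) → 'R' (after the try/except). Output: WGTER

Answer: WGTER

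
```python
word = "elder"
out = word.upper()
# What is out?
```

Trace:
`word = "elder"` → word = 'elder'
`out = word.upper()` → out = 'ELDER'
So out = 'ELDER'

Answer: 'ELDER'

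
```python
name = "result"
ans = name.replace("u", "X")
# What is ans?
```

Trace:
`name = "result"` → name = 'result'
`ans = name.replace("u", "X")` → ans = 'resXlt'
So ans = 'resXlt'

Answer: 'resXlt'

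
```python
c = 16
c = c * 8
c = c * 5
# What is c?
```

Trace:
`c = 16` → c = 16
`c = c * 8` → c = 128
`c = c * 5` → c = 640
So c = 640

Answer: 640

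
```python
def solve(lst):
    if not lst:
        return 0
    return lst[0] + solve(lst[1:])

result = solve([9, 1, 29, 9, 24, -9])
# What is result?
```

9 + 1 + 29 + 9 + 24 + (-9) + 0 = 63

Answer: 63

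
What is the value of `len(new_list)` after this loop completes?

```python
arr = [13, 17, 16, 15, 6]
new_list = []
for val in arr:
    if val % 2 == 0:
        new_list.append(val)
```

Count even numbers in [13, 17, 16, 15, 6]
`new_list` takes the values: [] → [16] → [16, 6]
So `len(new_list)` = 2

Answer: 2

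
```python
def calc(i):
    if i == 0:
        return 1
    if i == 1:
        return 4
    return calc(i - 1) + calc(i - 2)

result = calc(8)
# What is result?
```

Build up from base cases: calc(0)=1, calc(1)=4, calc(2)=5, calc(3)=9, calc(4)=14, calc(5)=23, calc(6)=37, ..., calc(8)=97

Answer: 97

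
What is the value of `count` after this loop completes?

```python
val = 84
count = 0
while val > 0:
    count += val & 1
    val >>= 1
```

Count set bits in 84 (binary: 0b1010100)
`count` takes the values: 0 → 1 → 2 → 3

Answer: 3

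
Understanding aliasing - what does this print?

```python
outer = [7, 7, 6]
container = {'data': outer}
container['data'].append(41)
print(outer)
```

Key concept: dict holds reference to list.
Step by step:
`outer = [7, 7, 6]` → outer = [7, 7, 6]
`container = {'data': outer}` → container = {'data': [7, 7, 6]}
`container['data'].append(41)` → outer = [7, 7, 6, 41]; container = {'data': [7, 7, 6, 41]}
`print(outer)` → prints [7, 7, 6, 41]

Answer: [7, 7, 6, 41]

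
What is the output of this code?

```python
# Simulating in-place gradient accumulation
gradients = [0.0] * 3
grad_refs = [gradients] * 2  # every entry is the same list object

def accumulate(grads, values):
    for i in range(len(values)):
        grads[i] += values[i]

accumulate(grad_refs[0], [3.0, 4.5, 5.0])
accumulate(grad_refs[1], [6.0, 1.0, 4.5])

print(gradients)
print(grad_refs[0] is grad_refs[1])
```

Key concept: gradient accumulation aliasing.
Step by step:
`gradients = [0.0] * 3` → gradients = [0.0, 0.0, 0.0]
`grad_refs = [gradients] * 2` → grad_refs = [[0.0, 0.0, 0.0], [0.0, 0.0, 0.0]]
`accumulate(grad_refs[0], [3.0, 4.5, 5.0])` → gradients = [3.0, 4.5, 5.0]; grad_refs = [[3.0, 4.5, 5.0], [3.0, 4.5, 5.0]]
`accumulate(grad_refs[1], [6.0, 1.0, 4.5])` → gradients = [9.0, 5.5, 9.5]; grad_refs = [[9.0, 5.5, 9.5], [9.0, 5.5, 9.5]]
`print(gradients)` → prints [9.0, 5.5, 9.5]
`print(grad_refs[0] is grad_refs[1])` → prints True

Answer:
[9.0, 5.5, 9.5]
True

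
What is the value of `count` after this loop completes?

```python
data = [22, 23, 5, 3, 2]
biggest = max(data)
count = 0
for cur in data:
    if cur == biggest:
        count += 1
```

Count of max value 23 in [22, 23, 5, 3, 2]
`count` takes the values: 0 → 1

Answer: 1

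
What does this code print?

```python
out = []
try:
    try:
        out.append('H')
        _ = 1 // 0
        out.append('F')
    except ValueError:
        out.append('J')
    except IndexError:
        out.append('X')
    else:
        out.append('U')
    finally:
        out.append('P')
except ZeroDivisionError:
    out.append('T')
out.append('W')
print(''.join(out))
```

Execution trace: 'H' (try body) → 'P' (finally) → 'T' (outer except ZeroDivisionError) → 'W' (after the try/except). Output: HPTW

Answer: HPTW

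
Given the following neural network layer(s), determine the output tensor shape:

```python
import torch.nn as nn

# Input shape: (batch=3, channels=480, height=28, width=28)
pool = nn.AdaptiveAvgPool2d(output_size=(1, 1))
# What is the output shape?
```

Input: (3, 480, 28, 28) -> Output: (3, 480, 1, 1)

Answer: (3, 480, 1, 1)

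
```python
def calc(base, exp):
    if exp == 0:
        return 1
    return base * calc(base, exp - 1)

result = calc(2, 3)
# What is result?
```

calc(2, 3) = 2 * 2 * 2 = 8

Answer: 8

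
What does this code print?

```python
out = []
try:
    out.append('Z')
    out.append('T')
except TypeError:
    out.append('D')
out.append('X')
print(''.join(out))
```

Execution trace: 'Z' (try body) → 'T' (try body, no exception) → 'X' (after the try/except). Output: ZTX

Answer: ZTX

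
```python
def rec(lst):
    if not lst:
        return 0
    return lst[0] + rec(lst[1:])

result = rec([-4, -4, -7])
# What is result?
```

(-4) + (-4) + (-7) + 0 = -15

Answer: -15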